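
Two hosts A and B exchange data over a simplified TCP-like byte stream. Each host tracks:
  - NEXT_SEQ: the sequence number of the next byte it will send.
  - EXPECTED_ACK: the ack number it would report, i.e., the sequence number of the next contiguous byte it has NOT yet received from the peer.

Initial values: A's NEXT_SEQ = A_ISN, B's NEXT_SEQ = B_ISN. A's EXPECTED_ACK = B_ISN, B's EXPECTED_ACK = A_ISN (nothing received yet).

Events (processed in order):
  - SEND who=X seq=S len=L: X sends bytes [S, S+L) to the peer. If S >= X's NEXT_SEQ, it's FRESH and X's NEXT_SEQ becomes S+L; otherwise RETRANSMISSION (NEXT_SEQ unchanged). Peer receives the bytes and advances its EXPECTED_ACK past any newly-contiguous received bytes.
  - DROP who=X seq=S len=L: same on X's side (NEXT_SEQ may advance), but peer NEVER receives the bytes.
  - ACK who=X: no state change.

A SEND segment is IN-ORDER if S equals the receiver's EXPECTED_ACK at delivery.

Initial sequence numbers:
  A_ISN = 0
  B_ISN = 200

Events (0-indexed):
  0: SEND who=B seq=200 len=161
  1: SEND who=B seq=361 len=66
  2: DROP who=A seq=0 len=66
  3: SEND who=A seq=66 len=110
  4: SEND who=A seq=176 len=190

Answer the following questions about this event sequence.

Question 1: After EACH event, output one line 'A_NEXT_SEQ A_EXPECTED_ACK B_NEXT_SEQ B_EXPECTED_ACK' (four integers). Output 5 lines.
0 361 361 0
0 427 427 0
66 427 427 0
176 427 427 0
366 427 427 0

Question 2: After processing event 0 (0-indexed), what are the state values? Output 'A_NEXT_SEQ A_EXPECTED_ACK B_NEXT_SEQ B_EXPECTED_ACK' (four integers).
After event 0: A_seq=0 A_ack=361 B_seq=361 B_ack=0

0 361 361 0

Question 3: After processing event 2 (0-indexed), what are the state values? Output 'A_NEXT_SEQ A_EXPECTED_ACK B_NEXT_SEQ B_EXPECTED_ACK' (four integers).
After event 0: A_seq=0 A_ack=361 B_seq=361 B_ack=0
After event 1: A_seq=0 A_ack=427 B_seq=427 B_ack=0
After event 2: A_seq=66 A_ack=427 B_seq=427 B_ack=0

66 427 427 0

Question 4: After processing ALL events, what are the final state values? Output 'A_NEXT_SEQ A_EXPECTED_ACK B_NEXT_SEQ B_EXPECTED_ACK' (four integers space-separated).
After event 0: A_seq=0 A_ack=361 B_seq=361 B_ack=0
After event 1: A_seq=0 A_ack=427 B_seq=427 B_ack=0
After event 2: A_seq=66 A_ack=427 B_seq=427 B_ack=0
After event 3: A_seq=176 A_ack=427 B_seq=427 B_ack=0
After event 4: A_seq=366 A_ack=427 B_seq=427 B_ack=0

Answer: 366 427 427 0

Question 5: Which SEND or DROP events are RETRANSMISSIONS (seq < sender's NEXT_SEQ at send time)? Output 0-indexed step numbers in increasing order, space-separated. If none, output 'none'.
Step 0: SEND seq=200 -> fresh
Step 1: SEND seq=361 -> fresh
Step 2: DROP seq=0 -> fresh
Step 3: SEND seq=66 -> fresh
Step 4: SEND seq=176 -> fresh

Answer: none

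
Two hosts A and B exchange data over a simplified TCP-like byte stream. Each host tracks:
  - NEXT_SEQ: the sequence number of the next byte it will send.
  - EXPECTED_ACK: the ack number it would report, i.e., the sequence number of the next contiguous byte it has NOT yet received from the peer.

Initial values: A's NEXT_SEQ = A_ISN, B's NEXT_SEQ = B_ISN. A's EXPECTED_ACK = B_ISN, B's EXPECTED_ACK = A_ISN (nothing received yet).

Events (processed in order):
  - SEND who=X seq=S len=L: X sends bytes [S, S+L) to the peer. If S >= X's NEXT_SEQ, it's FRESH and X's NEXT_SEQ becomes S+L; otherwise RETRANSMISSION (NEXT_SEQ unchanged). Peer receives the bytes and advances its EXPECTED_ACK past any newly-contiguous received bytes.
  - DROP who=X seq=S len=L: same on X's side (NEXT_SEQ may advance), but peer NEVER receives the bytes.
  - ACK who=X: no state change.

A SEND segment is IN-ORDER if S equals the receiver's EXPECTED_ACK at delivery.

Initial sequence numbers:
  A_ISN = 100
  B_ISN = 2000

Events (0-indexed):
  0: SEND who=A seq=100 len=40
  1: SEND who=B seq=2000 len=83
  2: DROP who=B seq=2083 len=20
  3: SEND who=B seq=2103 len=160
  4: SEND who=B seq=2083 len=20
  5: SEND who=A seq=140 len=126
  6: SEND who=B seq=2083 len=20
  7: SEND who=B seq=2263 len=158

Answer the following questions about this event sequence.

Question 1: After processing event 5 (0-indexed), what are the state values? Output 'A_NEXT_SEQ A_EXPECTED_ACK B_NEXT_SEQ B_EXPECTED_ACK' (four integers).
After event 0: A_seq=140 A_ack=2000 B_seq=2000 B_ack=140
After event 1: A_seq=140 A_ack=2083 B_seq=2083 B_ack=140
After event 2: A_seq=140 A_ack=2083 B_seq=2103 B_ack=140
After event 3: A_seq=140 A_ack=2083 B_seq=2263 B_ack=140
After event 4: A_seq=140 A_ack=2263 B_seq=2263 B_ack=140
After event 5: A_seq=266 A_ack=2263 B_seq=2263 B_ack=266

266 2263 2263 266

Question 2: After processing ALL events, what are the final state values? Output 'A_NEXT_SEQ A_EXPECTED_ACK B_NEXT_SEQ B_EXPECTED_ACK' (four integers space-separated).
After event 0: A_seq=140 A_ack=2000 B_seq=2000 B_ack=140
After event 1: A_seq=140 A_ack=2083 B_seq=2083 B_ack=140
After event 2: A_seq=140 A_ack=2083 B_seq=2103 B_ack=140
After event 3: A_seq=140 A_ack=2083 B_seq=2263 B_ack=140
After event 4: A_seq=140 A_ack=2263 B_seq=2263 B_ack=140
After event 5: A_seq=266 A_ack=2263 B_seq=2263 B_ack=266
After event 6: A_seq=266 A_ack=2263 B_seq=2263 B_ack=266
After event 7: A_seq=266 A_ack=2421 B_seq=2421 B_ack=266

Answer: 266 2421 2421 266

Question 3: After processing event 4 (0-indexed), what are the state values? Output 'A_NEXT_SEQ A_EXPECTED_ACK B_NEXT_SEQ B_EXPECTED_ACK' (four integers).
After event 0: A_seq=140 A_ack=2000 B_seq=2000 B_ack=140
After event 1: A_seq=140 A_ack=2083 B_seq=2083 B_ack=140
After event 2: A_seq=140 A_ack=2083 B_seq=2103 B_ack=140
After event 3: A_seq=140 A_ack=2083 B_seq=2263 B_ack=140
After event 4: A_seq=140 A_ack=2263 B_seq=2263 B_ack=140

140 2263 2263 140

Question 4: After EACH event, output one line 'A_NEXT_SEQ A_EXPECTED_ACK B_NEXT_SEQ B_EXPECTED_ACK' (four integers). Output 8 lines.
140 2000 2000 140
140 2083 2083 140
140 2083 2103 140
140 2083 2263 140
140 2263 2263 140
266 2263 2263 266
266 2263 2263 266
266 2421 2421 266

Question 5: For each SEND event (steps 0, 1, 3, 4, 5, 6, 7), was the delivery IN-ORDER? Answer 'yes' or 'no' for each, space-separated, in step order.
Step 0: SEND seq=100 -> in-order
Step 1: SEND seq=2000 -> in-order
Step 3: SEND seq=2103 -> out-of-order
Step 4: SEND seq=2083 -> in-order
Step 5: SEND seq=140 -> in-order
Step 6: SEND seq=2083 -> out-of-order
Step 7: SEND seq=2263 -> in-order

Answer: yes yes no yes yes no yes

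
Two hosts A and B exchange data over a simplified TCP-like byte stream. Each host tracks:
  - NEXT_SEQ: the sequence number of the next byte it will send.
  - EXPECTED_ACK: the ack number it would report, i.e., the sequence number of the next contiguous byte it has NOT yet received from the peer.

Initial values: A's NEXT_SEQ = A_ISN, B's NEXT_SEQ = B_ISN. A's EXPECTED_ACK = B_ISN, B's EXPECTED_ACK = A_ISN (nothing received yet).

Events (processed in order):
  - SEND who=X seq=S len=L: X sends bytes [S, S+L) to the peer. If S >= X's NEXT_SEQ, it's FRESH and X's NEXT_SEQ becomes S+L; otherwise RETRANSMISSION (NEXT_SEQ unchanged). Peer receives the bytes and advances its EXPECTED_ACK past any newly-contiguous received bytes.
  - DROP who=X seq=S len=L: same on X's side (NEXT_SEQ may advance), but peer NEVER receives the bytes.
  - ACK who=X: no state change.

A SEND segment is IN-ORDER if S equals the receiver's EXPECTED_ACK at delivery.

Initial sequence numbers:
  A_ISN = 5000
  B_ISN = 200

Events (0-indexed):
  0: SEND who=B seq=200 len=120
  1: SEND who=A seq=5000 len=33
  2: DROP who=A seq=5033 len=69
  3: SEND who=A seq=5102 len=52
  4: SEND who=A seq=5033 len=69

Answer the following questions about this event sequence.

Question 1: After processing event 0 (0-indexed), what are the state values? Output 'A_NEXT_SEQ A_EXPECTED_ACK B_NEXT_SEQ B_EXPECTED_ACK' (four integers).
After event 0: A_seq=5000 A_ack=320 B_seq=320 B_ack=5000

5000 320 320 5000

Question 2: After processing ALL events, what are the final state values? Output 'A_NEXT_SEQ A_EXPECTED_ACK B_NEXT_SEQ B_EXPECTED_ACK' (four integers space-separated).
After event 0: A_seq=5000 A_ack=320 B_seq=320 B_ack=5000
After event 1: A_seq=5033 A_ack=320 B_seq=320 B_ack=5033
After event 2: A_seq=5102 A_ack=320 B_seq=320 B_ack=5033
After event 3: A_seq=5154 A_ack=320 B_seq=320 B_ack=5033
After event 4: A_seq=5154 A_ack=320 B_seq=320 B_ack=5154

Answer: 5154 320 320 5154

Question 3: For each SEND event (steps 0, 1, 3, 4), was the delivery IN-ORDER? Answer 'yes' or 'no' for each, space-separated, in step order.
Step 0: SEND seq=200 -> in-order
Step 1: SEND seq=5000 -> in-order
Step 3: SEND seq=5102 -> out-of-order
Step 4: SEND seq=5033 -> in-order

Answer: yes yes no yes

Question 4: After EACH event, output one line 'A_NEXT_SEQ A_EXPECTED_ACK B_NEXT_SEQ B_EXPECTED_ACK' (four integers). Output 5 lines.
5000 320 320 5000
5033 320 320 5033
5102 320 320 5033
5154 320 320 5033
5154 320 320 5154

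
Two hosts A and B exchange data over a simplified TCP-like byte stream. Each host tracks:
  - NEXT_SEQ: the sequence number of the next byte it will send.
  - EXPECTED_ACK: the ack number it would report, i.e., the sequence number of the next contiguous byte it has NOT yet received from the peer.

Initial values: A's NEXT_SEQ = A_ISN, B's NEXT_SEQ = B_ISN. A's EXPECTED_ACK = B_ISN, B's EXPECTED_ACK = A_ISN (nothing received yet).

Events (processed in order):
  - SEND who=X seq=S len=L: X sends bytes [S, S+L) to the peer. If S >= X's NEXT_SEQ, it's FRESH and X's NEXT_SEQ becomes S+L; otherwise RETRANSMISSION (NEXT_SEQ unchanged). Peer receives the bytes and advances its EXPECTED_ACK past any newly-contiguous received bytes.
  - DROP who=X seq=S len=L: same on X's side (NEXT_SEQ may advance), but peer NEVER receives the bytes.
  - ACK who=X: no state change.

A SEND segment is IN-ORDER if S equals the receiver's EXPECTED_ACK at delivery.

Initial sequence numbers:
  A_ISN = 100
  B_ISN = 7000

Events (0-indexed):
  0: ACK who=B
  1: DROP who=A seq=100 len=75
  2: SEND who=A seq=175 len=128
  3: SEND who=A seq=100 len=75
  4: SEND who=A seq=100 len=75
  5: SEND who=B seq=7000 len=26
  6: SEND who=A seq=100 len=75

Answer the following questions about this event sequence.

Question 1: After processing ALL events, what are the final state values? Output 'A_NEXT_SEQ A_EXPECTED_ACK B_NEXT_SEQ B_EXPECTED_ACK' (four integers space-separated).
Answer: 303 7026 7026 303

Derivation:
After event 0: A_seq=100 A_ack=7000 B_seq=7000 B_ack=100
After event 1: A_seq=175 A_ack=7000 B_seq=7000 B_ack=100
After event 2: A_seq=303 A_ack=7000 B_seq=7000 B_ack=100
After event 3: A_seq=303 A_ack=7000 B_seq=7000 B_ack=303
After event 4: A_seq=303 A_ack=7000 B_seq=7000 B_ack=303
After event 5: A_seq=303 A_ack=7026 B_seq=7026 B_ack=303
After event 6: A_seq=303 A_ack=7026 B_seq=7026 B_ack=303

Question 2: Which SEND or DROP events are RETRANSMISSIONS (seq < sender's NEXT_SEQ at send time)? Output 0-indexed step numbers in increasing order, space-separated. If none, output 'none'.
Step 1: DROP seq=100 -> fresh
Step 2: SEND seq=175 -> fresh
Step 3: SEND seq=100 -> retransmit
Step 4: SEND seq=100 -> retransmit
Step 5: SEND seq=7000 -> fresh
Step 6: SEND seq=100 -> retransmit

Answer: 3 4 6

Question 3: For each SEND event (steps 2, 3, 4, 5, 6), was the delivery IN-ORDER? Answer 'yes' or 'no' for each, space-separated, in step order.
Answer: no yes no yes no

Derivation:
Step 2: SEND seq=175 -> out-of-order
Step 3: SEND seq=100 -> in-order
Step 4: SEND seq=100 -> out-of-order
Step 5: SEND seq=7000 -> in-order
Step 6: SEND seq=100 -> out-of-order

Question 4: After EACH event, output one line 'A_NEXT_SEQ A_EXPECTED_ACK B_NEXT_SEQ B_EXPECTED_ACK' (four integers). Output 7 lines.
100 7000 7000 100
175 7000 7000 100
303 7000 7000 100
303 7000 7000 303
303 7000 7000 303
303 7026 7026 303
303 7026 7026 303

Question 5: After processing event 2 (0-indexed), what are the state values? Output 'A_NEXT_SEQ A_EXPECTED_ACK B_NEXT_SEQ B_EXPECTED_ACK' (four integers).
After event 0: A_seq=100 A_ack=7000 B_seq=7000 B_ack=100
After event 1: A_seq=175 A_ack=7000 B_seq=7000 B_ack=100
After event 2: A_seq=303 A_ack=7000 B_seq=7000 B_ack=100

303 7000 7000 100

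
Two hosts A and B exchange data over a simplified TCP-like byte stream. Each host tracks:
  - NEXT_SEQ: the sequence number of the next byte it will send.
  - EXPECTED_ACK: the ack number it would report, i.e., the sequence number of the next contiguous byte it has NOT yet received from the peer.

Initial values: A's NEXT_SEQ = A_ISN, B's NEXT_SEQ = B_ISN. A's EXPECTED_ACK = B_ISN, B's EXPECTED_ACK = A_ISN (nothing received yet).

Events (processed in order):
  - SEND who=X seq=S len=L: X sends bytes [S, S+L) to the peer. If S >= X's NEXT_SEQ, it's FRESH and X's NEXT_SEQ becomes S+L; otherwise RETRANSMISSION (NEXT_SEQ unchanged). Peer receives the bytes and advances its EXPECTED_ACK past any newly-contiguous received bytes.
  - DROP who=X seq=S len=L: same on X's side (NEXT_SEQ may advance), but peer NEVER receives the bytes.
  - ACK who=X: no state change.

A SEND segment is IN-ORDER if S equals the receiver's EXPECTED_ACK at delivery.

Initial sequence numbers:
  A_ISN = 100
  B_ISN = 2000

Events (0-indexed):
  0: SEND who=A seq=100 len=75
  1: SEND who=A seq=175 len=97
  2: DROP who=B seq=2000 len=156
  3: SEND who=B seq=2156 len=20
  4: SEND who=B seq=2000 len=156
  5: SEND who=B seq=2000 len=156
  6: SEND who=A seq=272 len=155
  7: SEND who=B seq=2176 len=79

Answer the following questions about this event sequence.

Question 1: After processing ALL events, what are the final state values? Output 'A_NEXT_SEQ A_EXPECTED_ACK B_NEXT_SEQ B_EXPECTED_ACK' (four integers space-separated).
After event 0: A_seq=175 A_ack=2000 B_seq=2000 B_ack=175
After event 1: A_seq=272 A_ack=2000 B_seq=2000 B_ack=272
After event 2: A_seq=272 A_ack=2000 B_seq=2156 B_ack=272
After event 3: A_seq=272 A_ack=2000 B_seq=2176 B_ack=272
After event 4: A_seq=272 A_ack=2176 B_seq=2176 B_ack=272
After event 5: A_seq=272 A_ack=2176 B_seq=2176 B_ack=272
After event 6: A_seq=427 A_ack=2176 B_seq=2176 B_ack=427
After event 7: A_seq=427 A_ack=2255 B_seq=2255 B_ack=427

Answer: 427 2255 2255 427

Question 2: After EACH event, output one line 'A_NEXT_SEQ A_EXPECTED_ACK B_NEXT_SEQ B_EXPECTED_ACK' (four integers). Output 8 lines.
175 2000 2000 175
272 2000 2000 272
272 2000 2156 272
272 2000 2176 272
272 2176 2176 272
272 2176 2176 272
427 2176 2176 427
427 2255 2255 427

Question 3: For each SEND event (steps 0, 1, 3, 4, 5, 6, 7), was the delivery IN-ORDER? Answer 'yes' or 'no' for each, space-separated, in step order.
Answer: yes yes no yes no yes yes

Derivation:
Step 0: SEND seq=100 -> in-order
Step 1: SEND seq=175 -> in-order
Step 3: SEND seq=2156 -> out-of-order
Step 4: SEND seq=2000 -> in-order
Step 5: SEND seq=2000 -> out-of-order
Step 6: SEND seq=272 -> in-order
Step 7: SEND seq=2176 -> in-order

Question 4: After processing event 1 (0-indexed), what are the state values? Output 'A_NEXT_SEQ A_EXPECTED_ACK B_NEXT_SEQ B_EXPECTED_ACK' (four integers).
After event 0: A_seq=175 A_ack=2000 B_seq=2000 B_ack=175
After event 1: A_seq=272 A_ack=2000 B_seq=2000 B_ack=272

272 2000 2000 272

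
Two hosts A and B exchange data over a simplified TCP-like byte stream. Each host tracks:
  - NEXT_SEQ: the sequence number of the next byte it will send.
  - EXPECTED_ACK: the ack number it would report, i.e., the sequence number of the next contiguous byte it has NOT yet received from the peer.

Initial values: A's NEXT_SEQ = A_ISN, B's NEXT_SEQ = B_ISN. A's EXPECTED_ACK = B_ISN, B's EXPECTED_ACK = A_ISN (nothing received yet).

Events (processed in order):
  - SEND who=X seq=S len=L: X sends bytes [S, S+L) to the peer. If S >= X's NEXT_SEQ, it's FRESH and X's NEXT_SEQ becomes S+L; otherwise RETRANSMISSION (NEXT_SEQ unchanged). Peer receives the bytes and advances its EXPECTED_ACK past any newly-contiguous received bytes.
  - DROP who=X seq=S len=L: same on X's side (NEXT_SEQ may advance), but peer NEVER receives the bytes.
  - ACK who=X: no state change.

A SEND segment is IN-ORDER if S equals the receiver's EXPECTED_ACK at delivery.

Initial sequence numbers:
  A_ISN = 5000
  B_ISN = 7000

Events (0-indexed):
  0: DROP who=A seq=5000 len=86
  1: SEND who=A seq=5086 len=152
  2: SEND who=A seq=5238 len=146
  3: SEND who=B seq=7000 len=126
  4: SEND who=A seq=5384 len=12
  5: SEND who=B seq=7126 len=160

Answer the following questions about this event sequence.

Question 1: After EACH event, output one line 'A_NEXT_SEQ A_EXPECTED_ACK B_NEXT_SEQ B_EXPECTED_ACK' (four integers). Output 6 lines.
5086 7000 7000 5000
5238 7000 7000 5000
5384 7000 7000 5000
5384 7126 7126 5000
5396 7126 7126 5000
5396 7286 7286 5000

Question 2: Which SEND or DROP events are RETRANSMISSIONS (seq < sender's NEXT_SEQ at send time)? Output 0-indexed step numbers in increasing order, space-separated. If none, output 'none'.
Answer: none

Derivation:
Step 0: DROP seq=5000 -> fresh
Step 1: SEND seq=5086 -> fresh
Step 2: SEND seq=5238 -> fresh
Step 3: SEND seq=7000 -> fresh
Step 4: SEND seq=5384 -> fresh
Step 5: SEND seq=7126 -> fresh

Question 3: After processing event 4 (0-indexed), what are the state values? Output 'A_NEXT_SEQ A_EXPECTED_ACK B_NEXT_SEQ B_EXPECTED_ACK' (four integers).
After event 0: A_seq=5086 A_ack=7000 B_seq=7000 B_ack=5000
After event 1: A_seq=5238 A_ack=7000 B_seq=7000 B_ack=5000
After event 2: A_seq=5384 A_ack=7000 B_seq=7000 B_ack=5000
After event 3: A_seq=5384 A_ack=7126 B_seq=7126 B_ack=5000
After event 4: A_seq=5396 A_ack=7126 B_seq=7126 B_ack=5000

5396 7126 7126 5000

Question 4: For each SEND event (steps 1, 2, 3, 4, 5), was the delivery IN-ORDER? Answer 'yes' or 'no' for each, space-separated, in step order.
Answer: no no yes no yes

Derivation:
Step 1: SEND seq=5086 -> out-of-order
Step 2: SEND seq=5238 -> out-of-order
Step 3: SEND seq=7000 -> in-order
Step 4: SEND seq=5384 -> out-of-order
Step 5: SEND seq=7126 -> in-order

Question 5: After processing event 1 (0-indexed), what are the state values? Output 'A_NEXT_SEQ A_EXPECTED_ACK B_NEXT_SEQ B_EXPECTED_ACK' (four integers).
After event 0: A_seq=5086 A_ack=7000 B_seq=7000 B_ack=5000
After event 1: A_seq=5238 A_ack=7000 B_seq=7000 B_ack=5000

5238 7000 7000 5000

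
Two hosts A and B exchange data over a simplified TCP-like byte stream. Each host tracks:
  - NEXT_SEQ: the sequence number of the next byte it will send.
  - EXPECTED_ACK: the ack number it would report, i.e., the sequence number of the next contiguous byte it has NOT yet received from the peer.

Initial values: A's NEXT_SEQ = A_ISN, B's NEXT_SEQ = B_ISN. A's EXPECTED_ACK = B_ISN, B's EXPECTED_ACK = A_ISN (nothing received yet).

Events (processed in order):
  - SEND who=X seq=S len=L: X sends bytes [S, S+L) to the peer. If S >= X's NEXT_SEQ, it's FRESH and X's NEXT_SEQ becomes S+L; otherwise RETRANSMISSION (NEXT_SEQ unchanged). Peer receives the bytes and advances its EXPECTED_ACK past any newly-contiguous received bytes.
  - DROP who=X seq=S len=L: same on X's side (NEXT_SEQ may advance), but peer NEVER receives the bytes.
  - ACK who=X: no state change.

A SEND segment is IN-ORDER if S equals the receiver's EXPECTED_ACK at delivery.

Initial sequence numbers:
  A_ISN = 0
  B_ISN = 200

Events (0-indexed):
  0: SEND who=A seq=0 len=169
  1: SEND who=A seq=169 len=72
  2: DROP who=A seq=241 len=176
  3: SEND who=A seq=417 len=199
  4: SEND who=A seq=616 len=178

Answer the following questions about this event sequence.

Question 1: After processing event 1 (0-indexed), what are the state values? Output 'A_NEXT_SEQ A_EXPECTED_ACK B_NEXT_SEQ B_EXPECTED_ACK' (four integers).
After event 0: A_seq=169 A_ack=200 B_seq=200 B_ack=169
After event 1: A_seq=241 A_ack=200 B_seq=200 B_ack=241

241 200 200 241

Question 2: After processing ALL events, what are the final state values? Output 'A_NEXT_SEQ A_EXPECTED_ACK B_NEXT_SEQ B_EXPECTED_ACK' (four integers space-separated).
Answer: 794 200 200 241

Derivation:
After event 0: A_seq=169 A_ack=200 B_seq=200 B_ack=169
After event 1: A_seq=241 A_ack=200 B_seq=200 B_ack=241
After event 2: A_seq=417 A_ack=200 B_seq=200 B_ack=241
After event 3: A_seq=616 A_ack=200 B_seq=200 B_ack=241
After event 4: A_seq=794 A_ack=200 B_seq=200 B_ack=241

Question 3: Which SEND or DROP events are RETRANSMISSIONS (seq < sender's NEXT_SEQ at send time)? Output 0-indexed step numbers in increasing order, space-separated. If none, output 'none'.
Step 0: SEND seq=0 -> fresh
Step 1: SEND seq=169 -> fresh
Step 2: DROP seq=241 -> fresh
Step 3: SEND seq=417 -> fresh
Step 4: SEND seq=616 -> fresh

Answer: none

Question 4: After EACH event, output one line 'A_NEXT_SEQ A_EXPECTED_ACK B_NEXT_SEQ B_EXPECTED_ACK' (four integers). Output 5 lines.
169 200 200 169
241 200 200 241
417 200 200 241
616 200 200 241
794 200 200 241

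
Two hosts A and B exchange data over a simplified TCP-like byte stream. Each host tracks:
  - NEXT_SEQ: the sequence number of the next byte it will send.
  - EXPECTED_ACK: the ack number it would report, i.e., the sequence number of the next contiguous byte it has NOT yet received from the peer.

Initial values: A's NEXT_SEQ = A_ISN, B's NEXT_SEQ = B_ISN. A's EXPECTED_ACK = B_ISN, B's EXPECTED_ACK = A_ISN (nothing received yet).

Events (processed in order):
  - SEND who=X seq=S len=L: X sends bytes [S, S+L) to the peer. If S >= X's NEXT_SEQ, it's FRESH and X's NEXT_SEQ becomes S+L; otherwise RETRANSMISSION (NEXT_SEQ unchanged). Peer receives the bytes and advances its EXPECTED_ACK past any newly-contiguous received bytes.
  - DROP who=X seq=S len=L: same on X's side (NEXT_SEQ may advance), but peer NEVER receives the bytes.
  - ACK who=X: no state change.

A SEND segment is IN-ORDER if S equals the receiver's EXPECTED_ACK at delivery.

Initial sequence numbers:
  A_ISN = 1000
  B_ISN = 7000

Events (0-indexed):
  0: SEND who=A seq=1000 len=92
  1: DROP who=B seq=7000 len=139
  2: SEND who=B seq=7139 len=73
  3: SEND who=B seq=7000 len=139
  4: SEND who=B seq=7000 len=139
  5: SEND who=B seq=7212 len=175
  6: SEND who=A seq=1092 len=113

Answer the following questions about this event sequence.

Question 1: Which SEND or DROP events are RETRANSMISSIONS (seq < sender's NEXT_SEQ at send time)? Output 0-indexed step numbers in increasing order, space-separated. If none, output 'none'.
Step 0: SEND seq=1000 -> fresh
Step 1: DROP seq=7000 -> fresh
Step 2: SEND seq=7139 -> fresh
Step 3: SEND seq=7000 -> retransmit
Step 4: SEND seq=7000 -> retransmit
Step 5: SEND seq=7212 -> fresh
Step 6: SEND seq=1092 -> fresh

Answer: 3 4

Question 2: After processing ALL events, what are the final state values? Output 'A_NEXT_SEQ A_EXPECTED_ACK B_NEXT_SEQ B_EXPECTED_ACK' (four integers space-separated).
After event 0: A_seq=1092 A_ack=7000 B_seq=7000 B_ack=1092
After event 1: A_seq=1092 A_ack=7000 B_seq=7139 B_ack=1092
After event 2: A_seq=1092 A_ack=7000 B_seq=7212 B_ack=1092
After event 3: A_seq=1092 A_ack=7212 B_seq=7212 B_ack=1092
After event 4: A_seq=1092 A_ack=7212 B_seq=7212 B_ack=1092
After event 5: A_seq=1092 A_ack=7387 B_seq=7387 B_ack=1092
After event 6: A_seq=1205 A_ack=7387 B_seq=7387 B_ack=1205

Answer: 1205 7387 7387 1205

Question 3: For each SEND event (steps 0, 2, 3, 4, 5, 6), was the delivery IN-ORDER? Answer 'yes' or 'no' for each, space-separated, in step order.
Answer: yes no yes no yes yes

Derivation:
Step 0: SEND seq=1000 -> in-order
Step 2: SEND seq=7139 -> out-of-order
Step 3: SEND seq=7000 -> in-order
Step 4: SEND seq=7000 -> out-of-order
Step 5: SEND seq=7212 -> in-order
Step 6: SEND seq=1092 -> in-order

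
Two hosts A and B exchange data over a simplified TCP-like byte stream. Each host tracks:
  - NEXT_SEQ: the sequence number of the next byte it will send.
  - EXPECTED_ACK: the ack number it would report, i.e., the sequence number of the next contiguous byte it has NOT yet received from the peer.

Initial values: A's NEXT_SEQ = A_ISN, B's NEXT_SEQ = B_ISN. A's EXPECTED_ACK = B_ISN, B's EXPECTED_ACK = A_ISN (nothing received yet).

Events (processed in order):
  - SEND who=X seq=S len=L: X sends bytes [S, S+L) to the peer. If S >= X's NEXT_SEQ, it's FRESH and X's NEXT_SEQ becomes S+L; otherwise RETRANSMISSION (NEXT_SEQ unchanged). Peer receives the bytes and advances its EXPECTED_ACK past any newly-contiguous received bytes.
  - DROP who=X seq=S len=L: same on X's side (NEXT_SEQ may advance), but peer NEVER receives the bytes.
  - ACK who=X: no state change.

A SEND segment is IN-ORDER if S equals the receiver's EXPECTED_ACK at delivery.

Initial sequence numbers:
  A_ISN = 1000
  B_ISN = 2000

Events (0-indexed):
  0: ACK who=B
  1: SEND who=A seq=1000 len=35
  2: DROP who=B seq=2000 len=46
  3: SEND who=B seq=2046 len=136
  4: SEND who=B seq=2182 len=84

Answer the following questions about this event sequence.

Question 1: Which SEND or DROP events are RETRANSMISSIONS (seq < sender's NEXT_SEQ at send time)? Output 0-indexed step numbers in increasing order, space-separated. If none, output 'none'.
Step 1: SEND seq=1000 -> fresh
Step 2: DROP seq=2000 -> fresh
Step 3: SEND seq=2046 -> fresh
Step 4: SEND seq=2182 -> fresh

Answer: none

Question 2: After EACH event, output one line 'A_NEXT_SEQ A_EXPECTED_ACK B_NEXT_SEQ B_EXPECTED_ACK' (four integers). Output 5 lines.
1000 2000 2000 1000
1035 2000 2000 1035
1035 2000 2046 1035
1035 2000 2182 1035
1035 2000 2266 1035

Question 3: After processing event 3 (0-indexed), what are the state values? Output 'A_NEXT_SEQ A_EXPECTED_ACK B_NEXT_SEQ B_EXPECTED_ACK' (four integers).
After event 0: A_seq=1000 A_ack=2000 B_seq=2000 B_ack=1000
After event 1: A_seq=1035 A_ack=2000 B_seq=2000 B_ack=1035
After event 2: A_seq=1035 A_ack=2000 B_seq=2046 B_ack=1035
After event 3: A_seq=1035 A_ack=2000 B_seq=2182 B_ack=1035

1035 2000 2182 1035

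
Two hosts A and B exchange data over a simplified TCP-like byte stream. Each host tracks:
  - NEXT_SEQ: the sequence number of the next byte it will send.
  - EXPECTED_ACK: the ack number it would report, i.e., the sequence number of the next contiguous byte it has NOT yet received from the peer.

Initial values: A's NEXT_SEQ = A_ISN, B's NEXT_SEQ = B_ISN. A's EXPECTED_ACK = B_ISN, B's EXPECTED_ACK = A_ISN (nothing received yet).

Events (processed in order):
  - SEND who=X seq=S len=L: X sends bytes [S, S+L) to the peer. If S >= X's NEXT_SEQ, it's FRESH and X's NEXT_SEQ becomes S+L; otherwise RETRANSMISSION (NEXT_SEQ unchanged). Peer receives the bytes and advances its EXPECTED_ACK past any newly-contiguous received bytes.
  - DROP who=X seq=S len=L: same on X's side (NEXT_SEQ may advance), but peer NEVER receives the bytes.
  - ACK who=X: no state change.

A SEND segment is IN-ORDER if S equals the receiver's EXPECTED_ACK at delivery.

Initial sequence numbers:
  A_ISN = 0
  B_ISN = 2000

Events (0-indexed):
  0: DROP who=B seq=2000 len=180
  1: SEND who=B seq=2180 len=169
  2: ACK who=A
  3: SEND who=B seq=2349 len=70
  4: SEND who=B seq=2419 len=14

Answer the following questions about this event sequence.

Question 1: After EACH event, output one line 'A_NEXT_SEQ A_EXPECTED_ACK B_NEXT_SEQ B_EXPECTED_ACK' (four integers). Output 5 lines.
0 2000 2180 0
0 2000 2349 0
0 2000 2349 0
0 2000 2419 0
0 2000 2433 0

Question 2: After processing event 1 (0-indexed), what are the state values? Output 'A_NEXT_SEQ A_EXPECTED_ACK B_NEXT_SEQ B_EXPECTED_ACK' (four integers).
After event 0: A_seq=0 A_ack=2000 B_seq=2180 B_ack=0
After event 1: A_seq=0 A_ack=2000 B_seq=2349 B_ack=0

0 2000 2349 0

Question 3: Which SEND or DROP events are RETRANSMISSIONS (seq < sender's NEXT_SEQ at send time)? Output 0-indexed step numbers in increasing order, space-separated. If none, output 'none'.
Step 0: DROP seq=2000 -> fresh
Step 1: SEND seq=2180 -> fresh
Step 3: SEND seq=2349 -> fresh
Step 4: SEND seq=2419 -> fresh

Answer: none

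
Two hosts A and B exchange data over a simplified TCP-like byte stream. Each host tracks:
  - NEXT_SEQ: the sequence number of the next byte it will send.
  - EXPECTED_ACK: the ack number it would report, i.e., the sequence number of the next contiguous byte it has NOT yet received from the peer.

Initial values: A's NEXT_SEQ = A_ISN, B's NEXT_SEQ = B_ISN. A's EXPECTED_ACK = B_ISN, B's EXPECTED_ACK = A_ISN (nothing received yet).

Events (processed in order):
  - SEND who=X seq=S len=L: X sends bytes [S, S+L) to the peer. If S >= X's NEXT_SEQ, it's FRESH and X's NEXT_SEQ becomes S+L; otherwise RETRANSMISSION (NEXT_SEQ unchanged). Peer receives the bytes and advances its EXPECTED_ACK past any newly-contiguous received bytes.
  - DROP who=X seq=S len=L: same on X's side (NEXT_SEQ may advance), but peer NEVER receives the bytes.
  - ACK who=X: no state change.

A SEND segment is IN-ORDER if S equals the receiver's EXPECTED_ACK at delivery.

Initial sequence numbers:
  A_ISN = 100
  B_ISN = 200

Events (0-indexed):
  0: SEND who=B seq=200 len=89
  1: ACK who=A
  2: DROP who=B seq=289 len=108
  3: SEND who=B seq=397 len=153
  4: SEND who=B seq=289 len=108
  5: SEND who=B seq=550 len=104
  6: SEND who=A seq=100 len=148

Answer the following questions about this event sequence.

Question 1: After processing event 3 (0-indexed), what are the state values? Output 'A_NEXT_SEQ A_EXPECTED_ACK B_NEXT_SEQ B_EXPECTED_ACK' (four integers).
After event 0: A_seq=100 A_ack=289 B_seq=289 B_ack=100
After event 1: A_seq=100 A_ack=289 B_seq=289 B_ack=100
After event 2: A_seq=100 A_ack=289 B_seq=397 B_ack=100
After event 3: A_seq=100 A_ack=289 B_seq=550 B_ack=100

100 289 550 100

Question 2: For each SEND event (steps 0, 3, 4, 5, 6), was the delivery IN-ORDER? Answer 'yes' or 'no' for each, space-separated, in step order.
Answer: yes no yes yes yes

Derivation:
Step 0: SEND seq=200 -> in-order
Step 3: SEND seq=397 -> out-of-order
Step 4: SEND seq=289 -> in-order
Step 5: SEND seq=550 -> in-order
Step 6: SEND seq=100 -> in-order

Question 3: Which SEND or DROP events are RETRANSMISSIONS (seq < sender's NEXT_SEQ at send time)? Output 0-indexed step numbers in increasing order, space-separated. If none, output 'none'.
Answer: 4

Derivation:
Step 0: SEND seq=200 -> fresh
Step 2: DROP seq=289 -> fresh
Step 3: SEND seq=397 -> fresh
Step 4: SEND seq=289 -> retransmit
Step 5: SEND seq=550 -> fresh
Step 6: SEND seq=100 -> fresh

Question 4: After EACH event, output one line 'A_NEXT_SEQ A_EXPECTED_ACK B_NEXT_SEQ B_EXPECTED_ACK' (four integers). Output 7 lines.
100 289 289 100
100 289 289 100
100 289 397 100
100 289 550 100
100 550 550 100
100 654 654 100
248 654 654 248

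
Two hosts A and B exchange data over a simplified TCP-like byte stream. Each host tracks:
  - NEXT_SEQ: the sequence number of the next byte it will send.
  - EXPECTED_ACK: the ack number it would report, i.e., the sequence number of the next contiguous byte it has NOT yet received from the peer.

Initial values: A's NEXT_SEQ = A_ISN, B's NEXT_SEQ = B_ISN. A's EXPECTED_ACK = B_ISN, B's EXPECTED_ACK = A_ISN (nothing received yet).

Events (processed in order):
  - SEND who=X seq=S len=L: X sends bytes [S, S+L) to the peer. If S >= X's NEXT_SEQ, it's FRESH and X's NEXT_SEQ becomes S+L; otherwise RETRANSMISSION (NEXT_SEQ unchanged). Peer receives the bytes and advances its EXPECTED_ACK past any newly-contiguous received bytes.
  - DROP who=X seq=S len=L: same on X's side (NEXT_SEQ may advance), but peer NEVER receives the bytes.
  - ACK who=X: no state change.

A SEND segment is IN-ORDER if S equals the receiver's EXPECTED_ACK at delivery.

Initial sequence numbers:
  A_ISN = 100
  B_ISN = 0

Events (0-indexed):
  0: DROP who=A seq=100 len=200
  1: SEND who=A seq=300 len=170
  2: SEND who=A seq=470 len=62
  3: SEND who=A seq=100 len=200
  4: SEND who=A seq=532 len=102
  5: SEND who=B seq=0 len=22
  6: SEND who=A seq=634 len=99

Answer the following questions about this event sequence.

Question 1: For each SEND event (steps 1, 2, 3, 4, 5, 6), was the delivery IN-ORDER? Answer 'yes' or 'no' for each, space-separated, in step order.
Answer: no no yes yes yes yes

Derivation:
Step 1: SEND seq=300 -> out-of-order
Step 2: SEND seq=470 -> out-of-order
Step 3: SEND seq=100 -> in-order
Step 4: SEND seq=532 -> in-order
Step 5: SEND seq=0 -> in-order
Step 6: SEND seq=634 -> in-order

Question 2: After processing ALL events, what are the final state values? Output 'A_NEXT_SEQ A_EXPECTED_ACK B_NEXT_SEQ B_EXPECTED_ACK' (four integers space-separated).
Answer: 733 22 22 733

Derivation:
After event 0: A_seq=300 A_ack=0 B_seq=0 B_ack=100
After event 1: A_seq=470 A_ack=0 B_seq=0 B_ack=100
After event 2: A_seq=532 A_ack=0 B_seq=0 B_ack=100
After event 3: A_seq=532 A_ack=0 B_seq=0 B_ack=532
After event 4: A_seq=634 A_ack=0 B_seq=0 B_ack=634
After event 5: A_seq=634 A_ack=22 B_seq=22 B_ack=634
After event 6: A_seq=733 A_ack=22 B_seq=22 B_ack=733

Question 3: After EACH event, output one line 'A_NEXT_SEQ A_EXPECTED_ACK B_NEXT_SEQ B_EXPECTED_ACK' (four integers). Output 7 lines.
300 0 0 100
470 0 0 100
532 0 0 100
532 0 0 532
634 0 0 634
634 22 22 634
733 22 22 733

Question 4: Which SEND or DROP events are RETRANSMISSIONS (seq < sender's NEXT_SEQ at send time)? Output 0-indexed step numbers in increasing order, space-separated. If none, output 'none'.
Answer: 3

Derivation:
Step 0: DROP seq=100 -> fresh
Step 1: SEND seq=300 -> fresh
Step 2: SEND seq=470 -> fresh
Step 3: SEND seq=100 -> retransmit
Step 4: SEND seq=532 -> fresh
Step 5: SEND seq=0 -> fresh
Step 6: SEND seq=634 -> fresh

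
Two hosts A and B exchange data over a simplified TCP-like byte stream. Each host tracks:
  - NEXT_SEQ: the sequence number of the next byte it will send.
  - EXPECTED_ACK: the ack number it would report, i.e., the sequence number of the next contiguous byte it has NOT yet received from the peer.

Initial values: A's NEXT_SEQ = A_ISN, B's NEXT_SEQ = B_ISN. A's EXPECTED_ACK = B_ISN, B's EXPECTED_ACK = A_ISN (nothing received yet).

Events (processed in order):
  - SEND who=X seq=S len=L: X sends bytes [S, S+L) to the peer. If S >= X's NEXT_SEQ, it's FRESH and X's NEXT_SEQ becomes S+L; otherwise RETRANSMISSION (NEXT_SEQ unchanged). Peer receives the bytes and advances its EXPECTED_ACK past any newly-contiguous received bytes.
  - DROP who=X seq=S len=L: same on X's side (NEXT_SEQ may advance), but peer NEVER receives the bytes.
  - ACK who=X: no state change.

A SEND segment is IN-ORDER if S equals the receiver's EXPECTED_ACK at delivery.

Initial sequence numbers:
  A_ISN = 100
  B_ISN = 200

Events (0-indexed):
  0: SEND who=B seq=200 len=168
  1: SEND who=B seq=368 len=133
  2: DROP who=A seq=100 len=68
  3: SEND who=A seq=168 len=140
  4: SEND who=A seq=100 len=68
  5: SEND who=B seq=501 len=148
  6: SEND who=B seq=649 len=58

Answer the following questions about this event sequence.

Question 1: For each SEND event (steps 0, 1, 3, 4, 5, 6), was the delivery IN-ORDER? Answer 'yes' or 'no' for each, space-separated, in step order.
Step 0: SEND seq=200 -> in-order
Step 1: SEND seq=368 -> in-order
Step 3: SEND seq=168 -> out-of-order
Step 4: SEND seq=100 -> in-order
Step 5: SEND seq=501 -> in-order
Step 6: SEND seq=649 -> in-order

Answer: yes yes no yes yes yes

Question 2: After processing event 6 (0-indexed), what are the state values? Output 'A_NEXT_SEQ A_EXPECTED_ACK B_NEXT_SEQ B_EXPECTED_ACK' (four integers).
After event 0: A_seq=100 A_ack=368 B_seq=368 B_ack=100
After event 1: A_seq=100 A_ack=501 B_seq=501 B_ack=100
After event 2: A_seq=168 A_ack=501 B_seq=501 B_ack=100
After event 3: A_seq=308 A_ack=501 B_seq=501 B_ack=100
After event 4: A_seq=308 A_ack=501 B_seq=501 B_ack=308
After event 5: A_seq=308 A_ack=649 B_seq=649 B_ack=308
After event 6: A_seq=308 A_ack=707 B_seq=707 B_ack=308

308 707 707 308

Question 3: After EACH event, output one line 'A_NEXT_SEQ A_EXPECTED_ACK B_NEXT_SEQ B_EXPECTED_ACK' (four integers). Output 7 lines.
100 368 368 100
100 501 501 100
168 501 501 100
308 501 501 100
308 501 501 308
308 649 649 308
308 707 707 308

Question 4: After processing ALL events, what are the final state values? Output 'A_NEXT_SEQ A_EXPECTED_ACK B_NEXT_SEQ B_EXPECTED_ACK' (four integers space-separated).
Answer: 308 707 707 308

Derivation:
After event 0: A_seq=100 A_ack=368 B_seq=368 B_ack=100
After event 1: A_seq=100 A_ack=501 B_seq=501 B_ack=100
After event 2: A_seq=168 A_ack=501 B_seq=501 B_ack=100
After event 3: A_seq=308 A_ack=501 B_seq=501 B_ack=100
After event 4: A_seq=308 A_ack=501 B_seq=501 B_ack=308
After event 5: A_seq=308 A_ack=649 B_seq=649 B_ack=308
After event 6: A_seq=308 A_ack=707 B_seq=707 B_ack=308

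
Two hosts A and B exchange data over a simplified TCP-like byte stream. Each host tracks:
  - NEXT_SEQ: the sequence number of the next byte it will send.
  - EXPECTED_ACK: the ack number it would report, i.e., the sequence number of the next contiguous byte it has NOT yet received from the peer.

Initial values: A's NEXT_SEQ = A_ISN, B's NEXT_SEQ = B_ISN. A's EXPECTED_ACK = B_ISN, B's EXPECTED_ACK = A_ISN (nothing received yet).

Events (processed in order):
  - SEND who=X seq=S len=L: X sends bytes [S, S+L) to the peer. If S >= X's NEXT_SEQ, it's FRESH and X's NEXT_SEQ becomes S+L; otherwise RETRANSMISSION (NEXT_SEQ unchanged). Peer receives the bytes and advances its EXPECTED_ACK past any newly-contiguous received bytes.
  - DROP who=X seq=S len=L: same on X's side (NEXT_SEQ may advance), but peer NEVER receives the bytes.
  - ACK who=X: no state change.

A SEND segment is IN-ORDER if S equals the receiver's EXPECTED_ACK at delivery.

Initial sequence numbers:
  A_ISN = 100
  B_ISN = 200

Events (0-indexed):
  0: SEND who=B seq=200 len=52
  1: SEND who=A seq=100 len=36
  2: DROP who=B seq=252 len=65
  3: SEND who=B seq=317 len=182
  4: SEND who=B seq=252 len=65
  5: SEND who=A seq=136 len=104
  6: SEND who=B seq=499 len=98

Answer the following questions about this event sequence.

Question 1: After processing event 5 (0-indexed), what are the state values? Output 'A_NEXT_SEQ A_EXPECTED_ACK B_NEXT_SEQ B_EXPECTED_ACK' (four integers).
After event 0: A_seq=100 A_ack=252 B_seq=252 B_ack=100
After event 1: A_seq=136 A_ack=252 B_seq=252 B_ack=136
After event 2: A_seq=136 A_ack=252 B_seq=317 B_ack=136
After event 3: A_seq=136 A_ack=252 B_seq=499 B_ack=136
After event 4: A_seq=136 A_ack=499 B_seq=499 B_ack=136
After event 5: A_seq=240 A_ack=499 B_seq=499 B_ack=240

240 499 499 240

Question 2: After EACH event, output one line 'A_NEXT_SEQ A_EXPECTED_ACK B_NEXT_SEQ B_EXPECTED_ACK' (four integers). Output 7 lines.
100 252 252 100
136 252 252 136
136 252 317 136
136 252 499 136
136 499 499 136
240 499 499 240
240 597 597 240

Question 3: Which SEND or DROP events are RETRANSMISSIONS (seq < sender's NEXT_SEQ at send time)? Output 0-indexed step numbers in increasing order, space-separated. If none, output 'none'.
Answer: 4

Derivation:
Step 0: SEND seq=200 -> fresh
Step 1: SEND seq=100 -> fresh
Step 2: DROP seq=252 -> fresh
Step 3: SEND seq=317 -> fresh
Step 4: SEND seq=252 -> retransmit
Step 5: SEND seq=136 -> fresh
Step 6: SEND seq=499 -> fresh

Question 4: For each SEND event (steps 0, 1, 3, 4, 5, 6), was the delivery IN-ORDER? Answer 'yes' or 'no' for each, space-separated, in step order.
Step 0: SEND seq=200 -> in-order
Step 1: SEND seq=100 -> in-order
Step 3: SEND seq=317 -> out-of-order
Step 4: SEND seq=252 -> in-order
Step 5: SEND seq=136 -> in-order
Step 6: SEND seq=499 -> in-order

Answer: yes yes no yes yes yes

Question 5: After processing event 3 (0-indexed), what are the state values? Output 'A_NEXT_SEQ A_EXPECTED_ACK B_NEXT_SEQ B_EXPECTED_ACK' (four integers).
After event 0: A_seq=100 A_ack=252 B_seq=252 B_ack=100
After event 1: A_seq=136 A_ack=252 B_seq=252 B_ack=136
After event 2: A_seq=136 A_ack=252 B_seq=317 B_ack=136
After event 3: A_seq=136 A_ack=252 B_seq=499 B_ack=136

136 252 499 136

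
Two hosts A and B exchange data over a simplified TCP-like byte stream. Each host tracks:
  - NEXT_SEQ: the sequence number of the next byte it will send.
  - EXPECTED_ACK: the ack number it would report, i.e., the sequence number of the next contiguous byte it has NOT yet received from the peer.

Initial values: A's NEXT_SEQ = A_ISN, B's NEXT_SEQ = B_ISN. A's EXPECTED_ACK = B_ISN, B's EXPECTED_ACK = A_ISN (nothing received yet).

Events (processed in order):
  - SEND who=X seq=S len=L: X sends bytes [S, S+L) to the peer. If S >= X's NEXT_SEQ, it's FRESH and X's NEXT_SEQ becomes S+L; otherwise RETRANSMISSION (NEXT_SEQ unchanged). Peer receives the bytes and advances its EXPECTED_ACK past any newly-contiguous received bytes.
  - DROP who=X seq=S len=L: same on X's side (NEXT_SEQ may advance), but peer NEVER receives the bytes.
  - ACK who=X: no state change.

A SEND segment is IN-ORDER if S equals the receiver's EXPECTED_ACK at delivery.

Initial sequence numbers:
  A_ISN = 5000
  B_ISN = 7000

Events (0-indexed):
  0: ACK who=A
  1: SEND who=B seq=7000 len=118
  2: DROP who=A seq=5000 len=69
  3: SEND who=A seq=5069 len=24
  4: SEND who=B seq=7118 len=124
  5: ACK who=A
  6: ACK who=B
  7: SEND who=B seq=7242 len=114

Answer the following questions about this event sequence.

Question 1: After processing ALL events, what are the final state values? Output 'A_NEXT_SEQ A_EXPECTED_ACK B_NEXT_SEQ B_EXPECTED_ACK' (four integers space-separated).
Answer: 5093 7356 7356 5000

Derivation:
After event 0: A_seq=5000 A_ack=7000 B_seq=7000 B_ack=5000
After event 1: A_seq=5000 A_ack=7118 B_seq=7118 B_ack=5000
After event 2: A_seq=5069 A_ack=7118 B_seq=7118 B_ack=5000
After event 3: A_seq=5093 A_ack=7118 B_seq=7118 B_ack=5000
After event 4: A_seq=5093 A_ack=7242 B_seq=7242 B_ack=5000
After event 5: A_seq=5093 A_ack=7242 B_seq=7242 B_ack=5000
After event 6: A_seq=5093 A_ack=7242 B_seq=7242 B_ack=5000
After event 7: A_seq=5093 A_ack=7356 B_seq=7356 B_ack=5000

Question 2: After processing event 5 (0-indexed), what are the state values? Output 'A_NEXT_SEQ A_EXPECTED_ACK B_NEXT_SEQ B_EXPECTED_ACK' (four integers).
After event 0: A_seq=5000 A_ack=7000 B_seq=7000 B_ack=5000
After event 1: A_seq=5000 A_ack=7118 B_seq=7118 B_ack=5000
After event 2: A_seq=5069 A_ack=7118 B_seq=7118 B_ack=5000
After event 3: A_seq=5093 A_ack=7118 B_seq=7118 B_ack=5000
After event 4: A_seq=5093 A_ack=7242 B_seq=7242 B_ack=5000
After event 5: A_seq=5093 A_ack=7242 B_seq=7242 B_ack=5000

5093 7242 7242 5000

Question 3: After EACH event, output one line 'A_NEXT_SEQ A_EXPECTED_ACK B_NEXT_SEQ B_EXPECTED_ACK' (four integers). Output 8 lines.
5000 7000 7000 5000
5000 7118 7118 5000
5069 7118 7118 5000
5093 7118 7118 5000
5093 7242 7242 5000
5093 7242 7242 5000
5093 7242 7242 5000
5093 7356 7356 5000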